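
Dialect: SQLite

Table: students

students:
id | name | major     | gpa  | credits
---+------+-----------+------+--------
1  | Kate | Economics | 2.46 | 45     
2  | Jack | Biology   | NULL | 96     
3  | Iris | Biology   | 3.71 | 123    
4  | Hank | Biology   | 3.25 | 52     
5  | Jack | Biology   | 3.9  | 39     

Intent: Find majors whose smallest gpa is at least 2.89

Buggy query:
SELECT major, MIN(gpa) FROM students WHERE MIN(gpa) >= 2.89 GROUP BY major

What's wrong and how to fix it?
Bug: Aggregates like MIN are computed per group after WHERE runs

Fix: Use HAVING for the per-group MIN condition

Corrected query:
SELECT major, MIN(gpa) FROM students GROUP BY major HAVING MIN(gpa) >= 2.89

Result:
major   | MIN(gpa)
--------+---------
Biology | 3.25    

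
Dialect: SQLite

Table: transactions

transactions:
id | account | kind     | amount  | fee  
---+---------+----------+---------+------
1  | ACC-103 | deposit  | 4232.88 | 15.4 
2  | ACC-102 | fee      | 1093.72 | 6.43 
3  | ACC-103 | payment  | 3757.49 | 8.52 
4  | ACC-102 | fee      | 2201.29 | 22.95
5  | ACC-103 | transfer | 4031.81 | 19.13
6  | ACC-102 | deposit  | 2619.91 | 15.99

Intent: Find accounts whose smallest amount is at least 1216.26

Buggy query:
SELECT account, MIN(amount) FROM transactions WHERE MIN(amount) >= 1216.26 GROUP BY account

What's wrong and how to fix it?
Bug: MIN() in WHERE is a misuse of aggregate

Fix: Use HAVING for the per-group MIN condition

Corrected query:
SELECT account, MIN(amount) FROM transactions GROUP BY account HAVING MIN(amount) >= 1216.26

Result:
account | MIN(amount)
--------+------------
ACC-103 | 3757.49    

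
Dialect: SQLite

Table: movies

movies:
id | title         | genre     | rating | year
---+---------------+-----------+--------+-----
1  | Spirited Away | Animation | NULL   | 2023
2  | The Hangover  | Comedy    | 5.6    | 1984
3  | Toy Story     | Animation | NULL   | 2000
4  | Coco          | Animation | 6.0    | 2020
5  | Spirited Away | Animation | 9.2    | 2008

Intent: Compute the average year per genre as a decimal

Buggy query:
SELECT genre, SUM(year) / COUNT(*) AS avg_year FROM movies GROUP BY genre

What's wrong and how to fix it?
Bug: Both operands are integers, so '/' performs integer division and truncates

Fix: Cast one side to REAL so the division keeps the fractional part

Corrected query:
SELECT genre, SUM(year) * 1.0 / COUNT(*) AS avg_year FROM movies GROUP BY genre

Result:
genre     | avg_year
----------+---------
Animation | 2012.75 
Comedy    | 1984    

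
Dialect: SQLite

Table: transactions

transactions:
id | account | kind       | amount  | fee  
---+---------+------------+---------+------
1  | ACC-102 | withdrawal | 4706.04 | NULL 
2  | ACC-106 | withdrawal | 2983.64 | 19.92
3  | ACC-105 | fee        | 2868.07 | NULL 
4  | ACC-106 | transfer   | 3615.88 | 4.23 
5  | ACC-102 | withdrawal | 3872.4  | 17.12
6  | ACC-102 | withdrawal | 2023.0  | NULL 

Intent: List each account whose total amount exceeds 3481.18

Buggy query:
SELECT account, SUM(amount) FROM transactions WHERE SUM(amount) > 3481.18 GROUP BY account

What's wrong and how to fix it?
Bug: Aggregate functions cannot appear in a WHERE clause

Fix: Move the aggregate condition to a HAVING clause

Corrected query:
SELECT account, SUM(amount) FROM transactions GROUP BY account HAVING SUM(amount) > 3481.18

Result:
account | SUM(amount)
--------+------------
ACC-102 | 10601.44   
ACC-106 | 6599.52    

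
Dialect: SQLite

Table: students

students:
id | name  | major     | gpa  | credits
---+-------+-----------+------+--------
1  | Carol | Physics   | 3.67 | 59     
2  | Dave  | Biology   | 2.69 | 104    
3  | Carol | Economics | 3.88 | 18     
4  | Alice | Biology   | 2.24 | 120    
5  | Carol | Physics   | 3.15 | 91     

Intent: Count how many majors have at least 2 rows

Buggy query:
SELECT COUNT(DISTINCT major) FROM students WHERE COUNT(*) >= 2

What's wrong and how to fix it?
Bug: COUNT(*) cannot appear in WHERE; the per-group count doesn't exist yet

Fix: Group first with HAVING COUNT(*) >= 2, then COUNT the resulting groups

Corrected query:
SELECT COUNT(*) FROM (SELECT major FROM students GROUP BY major HAVING COUNT(*) >= 2)

Result:
COUNT(*)
--------
2       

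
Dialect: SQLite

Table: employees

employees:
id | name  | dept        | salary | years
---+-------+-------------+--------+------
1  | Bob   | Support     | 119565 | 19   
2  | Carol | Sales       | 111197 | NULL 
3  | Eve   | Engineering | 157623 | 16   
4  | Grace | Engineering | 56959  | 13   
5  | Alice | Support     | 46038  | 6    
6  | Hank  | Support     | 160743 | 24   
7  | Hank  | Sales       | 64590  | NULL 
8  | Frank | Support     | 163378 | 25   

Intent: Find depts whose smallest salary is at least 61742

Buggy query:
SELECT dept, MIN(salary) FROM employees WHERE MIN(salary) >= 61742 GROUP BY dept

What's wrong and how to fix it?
Bug: MIN() in WHERE is a misuse of aggregate

Fix: Replace WHERE with HAVING after the GROUP BY

Corrected query:
SELECT dept, MIN(salary) FROM employees GROUP BY dept HAVING MIN(salary) >= 61742

Result:
dept  | MIN(salary)
------+------------
Sales | 64590      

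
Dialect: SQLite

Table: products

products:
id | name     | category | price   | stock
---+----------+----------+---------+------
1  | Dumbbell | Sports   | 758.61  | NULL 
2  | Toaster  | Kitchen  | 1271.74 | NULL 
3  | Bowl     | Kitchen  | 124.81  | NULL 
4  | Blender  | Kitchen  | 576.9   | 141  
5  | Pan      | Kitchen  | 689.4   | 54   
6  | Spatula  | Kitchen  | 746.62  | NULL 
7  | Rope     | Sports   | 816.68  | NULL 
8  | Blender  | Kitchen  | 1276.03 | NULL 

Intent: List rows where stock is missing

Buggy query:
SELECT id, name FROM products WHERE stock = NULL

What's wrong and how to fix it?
Bug: Comparing to NULL with '=' never matches; NULL = NULL is unknown, not true

Fix: Replace '= NULL' with 'IS NULL'

Corrected query:
SELECT id, name FROM products WHERE stock IS NULL

Result:
id | name    
---+---------
1  | Dumbbell
2  | Toaster 
3  | Bowl    
6  | Spatula 
7  | Rope    
8  | Blender 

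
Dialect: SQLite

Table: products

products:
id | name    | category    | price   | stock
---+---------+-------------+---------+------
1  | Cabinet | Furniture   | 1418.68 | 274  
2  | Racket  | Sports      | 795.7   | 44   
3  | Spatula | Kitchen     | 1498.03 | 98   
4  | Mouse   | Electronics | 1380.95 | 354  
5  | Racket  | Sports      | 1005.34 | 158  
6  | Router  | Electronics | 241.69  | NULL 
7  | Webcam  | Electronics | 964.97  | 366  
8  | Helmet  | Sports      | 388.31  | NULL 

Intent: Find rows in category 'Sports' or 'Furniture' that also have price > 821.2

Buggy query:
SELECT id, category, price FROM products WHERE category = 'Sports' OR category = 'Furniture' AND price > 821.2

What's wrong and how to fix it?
Bug: Without parentheses, AND is evaluated before OR, so the price filter only applies to the 'Furniture' branch

Fix: Add parentheses around the OR so the AND applies to both alternatives

Corrected query:
SELECT id, category, price FROM products WHERE (category = 'Sports' OR category = 'Furniture') AND price > 821.2

Result:
id | category  | price  
---+-----------+--------
1  | Furniture | 1418.68
5  | Sports    | 1005.34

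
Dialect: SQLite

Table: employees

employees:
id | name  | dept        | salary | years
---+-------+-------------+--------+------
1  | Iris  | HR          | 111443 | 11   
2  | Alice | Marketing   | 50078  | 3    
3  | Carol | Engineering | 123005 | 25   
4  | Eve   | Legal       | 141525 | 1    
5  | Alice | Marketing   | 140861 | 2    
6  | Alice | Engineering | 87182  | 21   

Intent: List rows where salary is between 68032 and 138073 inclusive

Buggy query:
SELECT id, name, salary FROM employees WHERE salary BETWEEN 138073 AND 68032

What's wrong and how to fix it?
Bug: BETWEEN expects the lower bound first; with 138073 AND 68032 the range is empty

Fix: Swap the bounds so the smaller value comes first

Corrected query:
SELECT id, name, salary FROM employees WHERE salary BETWEEN 68032 AND 138073

Result:
id | name  | salary
---+-------+-------
1  | Iris  | 111443
3  | Carol | 123005
6  | Alice | 87182 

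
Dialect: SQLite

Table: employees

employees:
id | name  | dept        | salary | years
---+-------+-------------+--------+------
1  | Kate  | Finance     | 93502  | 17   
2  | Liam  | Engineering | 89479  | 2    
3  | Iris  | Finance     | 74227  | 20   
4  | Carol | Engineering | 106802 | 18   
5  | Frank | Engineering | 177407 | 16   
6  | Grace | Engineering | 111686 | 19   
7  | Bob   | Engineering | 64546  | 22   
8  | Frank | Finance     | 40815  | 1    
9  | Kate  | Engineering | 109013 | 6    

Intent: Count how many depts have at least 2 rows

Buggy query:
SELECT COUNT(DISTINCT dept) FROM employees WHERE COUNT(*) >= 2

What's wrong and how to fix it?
Bug: COUNT(*) cannot appear in WHERE; the per-group count doesn't exist yet

Fix: Use a subquery that GROUPs and filters with HAVING, then count its rows

Corrected query:
SELECT COUNT(*) FROM (SELECT dept FROM employees GROUP BY dept HAVING COUNT(*) >= 2)

Result:
COUNT(*)
--------
2       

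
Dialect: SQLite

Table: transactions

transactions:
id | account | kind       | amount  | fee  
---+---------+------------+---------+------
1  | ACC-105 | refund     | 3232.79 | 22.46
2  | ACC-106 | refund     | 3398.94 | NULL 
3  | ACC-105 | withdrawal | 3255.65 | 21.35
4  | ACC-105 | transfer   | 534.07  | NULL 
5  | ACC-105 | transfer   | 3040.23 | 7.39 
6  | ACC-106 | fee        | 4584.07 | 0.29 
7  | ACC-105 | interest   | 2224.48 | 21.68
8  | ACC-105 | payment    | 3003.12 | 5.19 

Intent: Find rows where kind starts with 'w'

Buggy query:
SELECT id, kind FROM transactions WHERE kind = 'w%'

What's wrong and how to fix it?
Bug: Wildcards only work with LIKE; '=' treats '%' as a literal character

Fix: Use LIKE for wildcard pattern matching

Corrected query:
SELECT id, kind FROM transactions WHERE kind LIKE 'w%'

Result:
id | kind      
---+-----------
3  | withdrawal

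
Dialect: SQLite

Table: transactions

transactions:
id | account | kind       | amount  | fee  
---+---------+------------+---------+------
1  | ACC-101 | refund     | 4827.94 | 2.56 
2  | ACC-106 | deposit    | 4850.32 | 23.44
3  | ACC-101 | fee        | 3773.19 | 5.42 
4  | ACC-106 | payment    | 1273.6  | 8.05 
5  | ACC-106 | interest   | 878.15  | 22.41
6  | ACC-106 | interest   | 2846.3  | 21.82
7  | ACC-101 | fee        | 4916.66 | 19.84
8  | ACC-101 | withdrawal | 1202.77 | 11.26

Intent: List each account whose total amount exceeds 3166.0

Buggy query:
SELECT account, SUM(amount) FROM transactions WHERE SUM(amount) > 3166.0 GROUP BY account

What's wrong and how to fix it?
Bug: SUM(amount) is an aggregate, but WHERE filters rows before aggregation

Fix: Move the aggregate condition to a HAVING clause

Corrected query:
SELECT account, SUM(amount) FROM transactions GROUP BY account HAVING SUM(amount) > 3166.0

Result:
account | SUM(amount)
--------+------------
ACC-101 | 14720.56   
ACC-106 | 9848.37    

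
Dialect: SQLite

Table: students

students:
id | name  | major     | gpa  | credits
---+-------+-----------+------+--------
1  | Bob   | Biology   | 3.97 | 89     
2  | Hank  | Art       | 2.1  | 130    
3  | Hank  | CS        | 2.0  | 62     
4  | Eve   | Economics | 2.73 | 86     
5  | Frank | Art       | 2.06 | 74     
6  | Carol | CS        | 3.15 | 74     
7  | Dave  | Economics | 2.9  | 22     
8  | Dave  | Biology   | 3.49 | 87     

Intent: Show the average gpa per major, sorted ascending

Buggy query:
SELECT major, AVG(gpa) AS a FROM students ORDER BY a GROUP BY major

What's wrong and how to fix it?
Bug: ORDER BY appears before GROUP BY; SQL clause order requires GROUP BY first

Fix: Reorder: SELECT … FROM … GROUP BY … ORDER BY …

Corrected query:
SELECT major, AVG(gpa) AS a FROM students GROUP BY major ORDER BY a

Result:
major     | a    
----------+------
Art       | 2.08 
CS        | 2.575
Economics | 2.815
Biology   | 3.73 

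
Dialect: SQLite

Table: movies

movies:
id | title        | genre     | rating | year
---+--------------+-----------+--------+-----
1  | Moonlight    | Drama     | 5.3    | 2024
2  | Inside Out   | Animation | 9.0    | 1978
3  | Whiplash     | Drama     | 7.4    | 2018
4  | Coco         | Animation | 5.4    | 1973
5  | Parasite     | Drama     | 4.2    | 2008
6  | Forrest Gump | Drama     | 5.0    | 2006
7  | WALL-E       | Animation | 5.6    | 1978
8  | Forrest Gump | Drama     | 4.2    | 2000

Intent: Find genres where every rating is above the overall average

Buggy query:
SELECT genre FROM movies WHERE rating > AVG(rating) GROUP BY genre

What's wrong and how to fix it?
Bug: AVG() is an aggregate; it can't sit directly in WHERE

Fix: Use a subquery for AVG and a HAVING MIN(...) filter so the condition holds for every row in the group

Corrected query:
SELECT genre FROM movies GROUP BY genre HAVING MIN(rating) > (SELECT AVG(rating) FROM movies)

Result:
(no rows)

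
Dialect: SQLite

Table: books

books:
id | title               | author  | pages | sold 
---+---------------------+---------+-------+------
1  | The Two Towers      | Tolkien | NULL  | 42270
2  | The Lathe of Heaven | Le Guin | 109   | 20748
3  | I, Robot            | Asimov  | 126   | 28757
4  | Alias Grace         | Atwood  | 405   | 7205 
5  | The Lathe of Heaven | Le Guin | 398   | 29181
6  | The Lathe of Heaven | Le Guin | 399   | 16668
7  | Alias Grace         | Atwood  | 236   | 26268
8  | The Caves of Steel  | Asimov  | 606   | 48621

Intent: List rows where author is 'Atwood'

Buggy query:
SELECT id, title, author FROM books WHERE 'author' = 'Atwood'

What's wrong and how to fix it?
Bug: 'author' in single quotes is a string literal, not the column; the comparison is literal-vs-literal and never true

Fix: Reference the column as author without single quotes

Corrected query:
SELECT id, title, author FROM books WHERE author = 'Atwood'

Result:
id | title       | author
---+-------------+-------
4  | Alias Grace | Atwood
7  | Alias Grace | Atwood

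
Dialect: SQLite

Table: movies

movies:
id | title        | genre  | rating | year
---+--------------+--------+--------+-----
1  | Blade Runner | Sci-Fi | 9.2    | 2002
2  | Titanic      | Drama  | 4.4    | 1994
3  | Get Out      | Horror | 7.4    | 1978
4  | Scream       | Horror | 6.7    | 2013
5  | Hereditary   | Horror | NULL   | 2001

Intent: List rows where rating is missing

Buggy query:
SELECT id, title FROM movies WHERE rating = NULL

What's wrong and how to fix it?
Bug: Comparing to NULL with '=' never matches; NULL = NULL is unknown, not true

Fix: Replace '= NULL' with 'IS NULL'

Corrected query:
SELECT id, title FROM movies WHERE rating IS NULL

Result:
id | title     
---+-----------
5  | Hereditary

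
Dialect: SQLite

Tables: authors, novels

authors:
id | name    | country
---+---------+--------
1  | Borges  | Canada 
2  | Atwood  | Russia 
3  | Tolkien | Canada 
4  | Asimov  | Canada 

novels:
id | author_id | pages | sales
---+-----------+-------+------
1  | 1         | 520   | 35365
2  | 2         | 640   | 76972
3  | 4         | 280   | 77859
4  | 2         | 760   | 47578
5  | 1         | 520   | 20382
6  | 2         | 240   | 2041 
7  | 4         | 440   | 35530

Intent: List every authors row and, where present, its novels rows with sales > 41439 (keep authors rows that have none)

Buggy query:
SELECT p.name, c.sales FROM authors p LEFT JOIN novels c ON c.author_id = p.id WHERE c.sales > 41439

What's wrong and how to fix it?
Bug: A WHERE condition on the right-hand table after LEFT JOIN drops unmatched parents

Fix: Move the right-table condition into the ON clause so unmatched parents are kept

Corrected query:
SELECT p.name, c.sales FROM authors p LEFT JOIN novels c ON c.author_id = p.id AND c.sales > 41439

Result:
name    | sales
--------+------
Borges  | NULL 
Atwood  | 47578
Atwood  | 76972
Tolkien | NULL 
Asimov  | 77859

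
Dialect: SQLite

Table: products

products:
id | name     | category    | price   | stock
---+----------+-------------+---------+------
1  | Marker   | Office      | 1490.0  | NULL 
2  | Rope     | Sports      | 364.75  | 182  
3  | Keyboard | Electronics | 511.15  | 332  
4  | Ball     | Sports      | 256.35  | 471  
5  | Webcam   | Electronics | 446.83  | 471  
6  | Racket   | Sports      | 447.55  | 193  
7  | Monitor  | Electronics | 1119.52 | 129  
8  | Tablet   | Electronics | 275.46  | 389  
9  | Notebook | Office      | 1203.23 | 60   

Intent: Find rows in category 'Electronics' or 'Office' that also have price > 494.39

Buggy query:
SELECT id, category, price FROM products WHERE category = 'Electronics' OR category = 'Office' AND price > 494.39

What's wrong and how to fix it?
Bug: Without parentheses, AND is evaluated before OR, so the price filter only applies to the 'Office' branch

Fix: Group the OR with parentheses (or use IN), then AND the threshold

Corrected query:
SELECT id, category, price FROM products WHERE (category = 'Electronics' OR category = 'Office') AND price > 494.39

Result:
id | category    | price  
---+-------------+--------
1  | Office      | 1490   
3  | Electronics | 511.15 
7  | Electronics | 1119.52
9  | Office      | 1203.23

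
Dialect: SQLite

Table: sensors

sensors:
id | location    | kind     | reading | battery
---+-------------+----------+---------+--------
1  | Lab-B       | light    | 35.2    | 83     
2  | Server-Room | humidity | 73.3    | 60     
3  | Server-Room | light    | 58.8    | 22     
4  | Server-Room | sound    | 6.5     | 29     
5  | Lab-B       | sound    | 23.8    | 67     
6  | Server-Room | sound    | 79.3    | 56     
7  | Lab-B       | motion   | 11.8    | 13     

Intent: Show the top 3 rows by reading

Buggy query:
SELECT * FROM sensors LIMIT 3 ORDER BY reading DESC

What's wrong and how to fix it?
Bug: LIMIT must come after ORDER BY

Fix: Swap the clauses: ORDER BY first, then LIMIT

Corrected query:
SELECT * FROM sensors ORDER BY reading DESC LIMIT 3

Result:
id | location    | kind     | reading | battery
---+-------------+----------+---------+--------
6  | Server-Room | sound    | 79.3    | 56     
2  | Server-Room | humidity | 73.3    | 60     
3  | Server-Room | light    | 58.8    | 22     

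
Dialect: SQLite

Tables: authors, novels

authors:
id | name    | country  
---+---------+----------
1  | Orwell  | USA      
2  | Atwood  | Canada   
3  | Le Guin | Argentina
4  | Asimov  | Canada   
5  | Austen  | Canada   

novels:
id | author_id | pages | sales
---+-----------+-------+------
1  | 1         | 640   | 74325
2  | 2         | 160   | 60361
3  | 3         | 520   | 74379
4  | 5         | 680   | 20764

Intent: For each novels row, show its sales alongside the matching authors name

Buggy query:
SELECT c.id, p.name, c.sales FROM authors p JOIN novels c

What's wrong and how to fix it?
Bug: Missing join condition: each novels row is matched to all authors rows instead of just its own

Fix: Specify the join condition linking the foreign key to the parent id

Corrected query:
SELECT c.id, p.name, c.sales FROM authors p JOIN novels c ON c.author_id = p.id

Result:
id | name    | sales
---+---------+------
1  | Orwell  | 74325
2  | Atwood  | 60361
3  | Le Guin | 74379
4  | Austen  | 20764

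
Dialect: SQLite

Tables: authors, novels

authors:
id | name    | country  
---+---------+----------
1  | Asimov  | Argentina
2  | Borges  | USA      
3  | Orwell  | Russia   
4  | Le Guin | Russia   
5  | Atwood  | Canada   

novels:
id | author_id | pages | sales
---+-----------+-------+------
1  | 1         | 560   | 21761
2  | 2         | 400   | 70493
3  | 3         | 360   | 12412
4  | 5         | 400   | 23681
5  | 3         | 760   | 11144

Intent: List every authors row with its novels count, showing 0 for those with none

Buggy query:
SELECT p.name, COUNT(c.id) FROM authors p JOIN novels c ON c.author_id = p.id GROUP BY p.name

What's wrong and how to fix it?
Bug: An inner join excludes parents with zero children

Fix: Switch to LEFT JOIN to retain unmatched parent rows

Corrected query:
SELECT p.name, COUNT(c.id) FROM authors p LEFT JOIN novels c ON c.author_id = p.id GROUP BY p.name

Result:
name    | COUNT(c.id)
--------+------------
Asimov  | 1          
Atwood  | 1          
Borges  | 1          
Le Guin | 0          
Orwell  | 2          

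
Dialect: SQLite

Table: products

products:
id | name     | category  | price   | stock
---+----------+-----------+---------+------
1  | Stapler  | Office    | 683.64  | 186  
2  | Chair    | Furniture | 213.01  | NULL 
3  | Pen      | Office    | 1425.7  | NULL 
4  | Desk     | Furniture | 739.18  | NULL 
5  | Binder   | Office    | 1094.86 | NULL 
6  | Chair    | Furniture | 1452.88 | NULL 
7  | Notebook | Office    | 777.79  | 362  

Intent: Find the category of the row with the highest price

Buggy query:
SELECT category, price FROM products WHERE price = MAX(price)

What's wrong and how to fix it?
Bug: WHERE is evaluated per row; an aggregate over the whole table isn't defined there

Fix: Wrap MAX in a scalar subquery so WHERE compares against a single value

Corrected query:
SELECT category, price FROM products WHERE price = (SELECT MAX(price) FROM products)

Result:
category  | price  
----------+--------
Furniture | 1452.88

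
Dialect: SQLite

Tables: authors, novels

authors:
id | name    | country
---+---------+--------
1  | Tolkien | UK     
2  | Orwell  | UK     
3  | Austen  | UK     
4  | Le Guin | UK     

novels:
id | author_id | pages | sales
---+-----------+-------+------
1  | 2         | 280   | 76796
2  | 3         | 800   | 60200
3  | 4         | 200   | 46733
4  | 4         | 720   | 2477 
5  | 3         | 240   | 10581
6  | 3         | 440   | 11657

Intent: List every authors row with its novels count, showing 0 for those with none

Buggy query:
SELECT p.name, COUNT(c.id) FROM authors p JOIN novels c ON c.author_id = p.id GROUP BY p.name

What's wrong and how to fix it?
Bug: An inner join excludes parents with zero children

Fix: Switch to LEFT JOIN to retain unmatched parent rows

Corrected query:
SELECT p.name, COUNT(c.id) FROM authors p LEFT JOIN novels c ON c.author_id = p.id GROUP BY p.name

Result:
name    | COUNT(c.id)
--------+------------
Austen  | 3          
Le Guin | 2          
Orwell  | 1          
Tolkien | 0          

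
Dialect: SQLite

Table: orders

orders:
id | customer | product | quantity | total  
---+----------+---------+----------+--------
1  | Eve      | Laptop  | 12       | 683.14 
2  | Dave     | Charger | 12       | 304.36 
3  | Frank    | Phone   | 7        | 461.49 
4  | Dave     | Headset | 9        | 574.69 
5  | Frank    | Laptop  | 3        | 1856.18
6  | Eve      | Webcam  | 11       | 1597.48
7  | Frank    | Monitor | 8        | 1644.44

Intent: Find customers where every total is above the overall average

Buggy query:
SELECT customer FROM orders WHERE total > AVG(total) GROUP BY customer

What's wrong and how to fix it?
Bug: AVG() is an aggregate; it can't sit directly in WHERE

Fix: Use a subquery for AVG and a HAVING MIN(...) filter so the condition holds for every row in the group

Corrected query:
SELECT customer FROM orders GROUP BY customer HAVING MIN(total) > (SELECT AVG(total) FROM orders)

Result:
(no rows)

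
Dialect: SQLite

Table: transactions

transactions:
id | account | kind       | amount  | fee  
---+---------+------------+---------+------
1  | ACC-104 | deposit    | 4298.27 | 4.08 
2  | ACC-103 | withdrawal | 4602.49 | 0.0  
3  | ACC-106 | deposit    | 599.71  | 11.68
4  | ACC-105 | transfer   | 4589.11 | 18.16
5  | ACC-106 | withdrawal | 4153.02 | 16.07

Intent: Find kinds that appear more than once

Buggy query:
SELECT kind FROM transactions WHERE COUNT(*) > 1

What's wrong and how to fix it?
Bug: WHERE can't reference COUNT(*); aggregates are computed after WHERE

Fix: GROUP BY kind, then filter groups with HAVING COUNT(*) > 1

Corrected query:
SELECT kind FROM transactions GROUP BY kind HAVING COUNT(*) > 1

Result:
kind      
----------
deposit   
withdrawal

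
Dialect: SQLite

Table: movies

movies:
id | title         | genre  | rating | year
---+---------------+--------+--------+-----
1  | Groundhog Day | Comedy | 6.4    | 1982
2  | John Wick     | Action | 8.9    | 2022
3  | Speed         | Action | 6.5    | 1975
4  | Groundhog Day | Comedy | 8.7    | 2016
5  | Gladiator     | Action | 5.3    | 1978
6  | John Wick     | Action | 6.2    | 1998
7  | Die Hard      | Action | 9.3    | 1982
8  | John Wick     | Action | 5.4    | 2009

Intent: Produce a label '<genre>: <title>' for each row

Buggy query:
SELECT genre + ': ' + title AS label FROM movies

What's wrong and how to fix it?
Bug: SQLite uses || for string concatenation; + coerces text to numbers (yielding 0)

Fix: Use the || operator for string concatenation

Corrected query:
SELECT genre || ': ' || title AS label FROM movies

Result:
label                
---------------------
Comedy: Groundhog Day
Action: John Wick    
Action: Speed        
Comedy: Groundhog Day
Action: Gladiator    
Action: John Wick    
Action: Die Hard     
Action: John Wick    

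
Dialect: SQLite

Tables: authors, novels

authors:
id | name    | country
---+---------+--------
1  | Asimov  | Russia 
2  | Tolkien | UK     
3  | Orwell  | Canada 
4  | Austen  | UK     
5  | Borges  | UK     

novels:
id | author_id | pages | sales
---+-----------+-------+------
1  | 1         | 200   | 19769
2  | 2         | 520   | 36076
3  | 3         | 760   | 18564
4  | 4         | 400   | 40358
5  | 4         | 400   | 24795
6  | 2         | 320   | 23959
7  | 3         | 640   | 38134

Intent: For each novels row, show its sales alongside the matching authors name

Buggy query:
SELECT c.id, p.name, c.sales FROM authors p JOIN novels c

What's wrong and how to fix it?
Bug: Missing join condition: each novels row is matched to all authors rows instead of just its own

Fix: Specify the join condition linking the foreign key to the parent id

Corrected query:
SELECT c.id, p.name, c.sales FROM authors p JOIN novels c ON c.author_id = p.id

Result:
id | name    | sales
---+---------+------
1  | Asimov  | 19769
2  | Tolkien | 36076
3  | Orwell  | 18564
4  | Austen  | 40358
5  | Austen  | 24795
6  | Tolkien | 23959
7  | Orwell  | 38134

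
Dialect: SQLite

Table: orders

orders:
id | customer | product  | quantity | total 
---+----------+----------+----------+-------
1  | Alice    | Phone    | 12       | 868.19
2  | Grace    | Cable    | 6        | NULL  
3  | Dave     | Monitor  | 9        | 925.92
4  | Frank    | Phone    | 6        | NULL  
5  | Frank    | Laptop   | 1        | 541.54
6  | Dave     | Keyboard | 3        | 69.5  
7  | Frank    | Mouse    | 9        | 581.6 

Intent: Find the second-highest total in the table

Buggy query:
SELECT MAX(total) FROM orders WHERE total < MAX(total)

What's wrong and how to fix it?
Bug: MAX(total) on the right of the comparison is an aggregate-in-WHERE error

Fix: Put the inner MAX in a scalar subquery

Corrected query:
SELECT MAX(total) FROM orders WHERE total < (SELECT MAX(total) FROM orders)

Result:
MAX(total)
----------
868.19    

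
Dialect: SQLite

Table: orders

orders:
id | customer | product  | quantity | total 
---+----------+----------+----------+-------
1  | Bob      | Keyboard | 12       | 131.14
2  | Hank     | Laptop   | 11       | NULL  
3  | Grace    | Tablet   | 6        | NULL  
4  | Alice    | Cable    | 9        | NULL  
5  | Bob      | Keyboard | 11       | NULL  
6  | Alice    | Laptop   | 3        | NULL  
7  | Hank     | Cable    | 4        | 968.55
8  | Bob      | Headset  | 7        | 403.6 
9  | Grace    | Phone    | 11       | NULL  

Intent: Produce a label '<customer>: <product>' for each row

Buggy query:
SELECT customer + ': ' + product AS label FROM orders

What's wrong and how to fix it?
Bug: SQLite uses || for string concatenation; + coerces text to numbers (yielding 0)

Fix: Replace + with || to concatenate text

Corrected query:
SELECT customer || ': ' || product AS label FROM orders

Result:
label        
-------------
Bob: Keyboard
Hank: Laptop 
Grace: Tablet
Alice: Cable 
Bob: Keyboard
Alice: Laptop
Hank: Cable  
Bob: Headset 
Grace: Phone 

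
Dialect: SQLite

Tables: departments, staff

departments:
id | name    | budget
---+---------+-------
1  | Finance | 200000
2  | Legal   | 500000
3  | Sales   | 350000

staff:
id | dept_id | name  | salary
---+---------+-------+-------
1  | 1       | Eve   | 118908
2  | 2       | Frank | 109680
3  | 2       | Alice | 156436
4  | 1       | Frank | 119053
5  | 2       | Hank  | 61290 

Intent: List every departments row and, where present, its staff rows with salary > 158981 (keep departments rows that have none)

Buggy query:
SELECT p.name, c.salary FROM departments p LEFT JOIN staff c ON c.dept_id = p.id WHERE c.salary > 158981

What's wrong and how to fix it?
Bug: Filtering c.salary in WHERE discards the NULL rows produced by LEFT JOIN, turning it into an inner join

Fix: Put 'c.salary > 158981' in the JOIN's ON clause instead of WHERE

Corrected query:
SELECT p.name, c.salary FROM departments p LEFT JOIN staff c ON c.dept_id = p.id AND c.salary > 158981

Result:
name    | salary
--------+-------
Finance | NULL  
Legal   | NULL  
Sales   | NULL  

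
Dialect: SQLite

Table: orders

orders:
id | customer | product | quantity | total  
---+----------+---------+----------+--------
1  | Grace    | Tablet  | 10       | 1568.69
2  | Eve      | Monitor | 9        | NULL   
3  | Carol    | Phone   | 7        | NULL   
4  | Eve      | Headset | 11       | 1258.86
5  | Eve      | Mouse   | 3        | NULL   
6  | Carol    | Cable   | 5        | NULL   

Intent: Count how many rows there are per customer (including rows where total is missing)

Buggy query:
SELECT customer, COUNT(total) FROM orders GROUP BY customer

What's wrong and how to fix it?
Bug: COUNT(total) skips NULLs, so groups with missing total are undercounted

Fix: Replace COUNT(total) with COUNT(*)

Corrected query:
SELECT customer, COUNT(*) FROM orders GROUP BY customer

Result:
customer | COUNT(*)
---------+---------
Carol    | 2       
Eve      | 3       
Grace    | 1       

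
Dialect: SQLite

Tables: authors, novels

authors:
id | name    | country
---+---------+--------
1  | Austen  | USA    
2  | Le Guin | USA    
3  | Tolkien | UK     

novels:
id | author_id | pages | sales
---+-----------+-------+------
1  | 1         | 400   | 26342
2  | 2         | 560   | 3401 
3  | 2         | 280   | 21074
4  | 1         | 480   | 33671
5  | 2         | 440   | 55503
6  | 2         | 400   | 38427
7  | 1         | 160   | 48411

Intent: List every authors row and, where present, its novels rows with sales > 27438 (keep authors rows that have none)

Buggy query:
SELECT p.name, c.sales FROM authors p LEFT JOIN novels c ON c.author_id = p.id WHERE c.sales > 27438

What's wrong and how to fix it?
Bug: Filtering c.sales in WHERE discards the NULL rows produced by LEFT JOIN, turning it into an inner join

Fix: Put 'c.sales > 27438' in the JOIN's ON clause instead of WHERE

Corrected query:
SELECT p.name, c.sales FROM authors p LEFT JOIN novels c ON c.author_id = p.id AND c.sales > 27438

Result:
name    | sales
--------+------
Austen  | 33671
Austen  | 48411
Le Guin | 38427
Le Guin | 55503
Tolkien | NULL 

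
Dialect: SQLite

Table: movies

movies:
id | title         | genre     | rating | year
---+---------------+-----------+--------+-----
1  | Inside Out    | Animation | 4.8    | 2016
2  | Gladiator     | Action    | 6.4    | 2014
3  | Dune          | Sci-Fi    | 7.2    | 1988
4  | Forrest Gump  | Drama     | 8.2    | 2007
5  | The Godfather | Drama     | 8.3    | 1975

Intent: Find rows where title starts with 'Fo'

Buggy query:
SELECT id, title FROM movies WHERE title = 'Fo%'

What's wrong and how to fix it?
Bug: Wildcards only work with LIKE; '=' treats '%' as a literal character

Fix: Use LIKE for wildcard pattern matching

Corrected query:
SELECT id, title FROM movies WHERE title LIKE 'Fo%'

Result:
id | title       
---+-------------
4  | Forrest Gump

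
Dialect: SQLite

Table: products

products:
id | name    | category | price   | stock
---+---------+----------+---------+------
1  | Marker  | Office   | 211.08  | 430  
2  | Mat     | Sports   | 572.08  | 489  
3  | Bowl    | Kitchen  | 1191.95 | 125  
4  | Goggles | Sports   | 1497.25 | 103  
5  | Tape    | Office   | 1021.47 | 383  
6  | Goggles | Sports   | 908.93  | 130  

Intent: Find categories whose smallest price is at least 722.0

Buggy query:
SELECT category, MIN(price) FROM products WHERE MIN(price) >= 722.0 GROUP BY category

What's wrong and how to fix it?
Bug: Aggregates like MIN are computed per group after WHERE runs

Fix: Use HAVING for the per-group MIN condition

Corrected query:
SELECT category, MIN(price) FROM products GROUP BY category HAVING MIN(price) >= 722.0

Result:
category | MIN(price)
---------+-----------
Kitchen  | 1191.95   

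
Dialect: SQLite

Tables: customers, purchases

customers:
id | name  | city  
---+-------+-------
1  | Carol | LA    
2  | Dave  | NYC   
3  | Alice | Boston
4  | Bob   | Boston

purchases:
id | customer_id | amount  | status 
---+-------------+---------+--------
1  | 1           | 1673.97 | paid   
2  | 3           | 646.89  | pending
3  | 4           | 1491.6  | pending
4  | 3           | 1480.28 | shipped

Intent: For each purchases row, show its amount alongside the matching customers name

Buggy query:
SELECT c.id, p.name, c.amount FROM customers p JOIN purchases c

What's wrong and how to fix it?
Bug: Missing join condition: each purchases row is matched to all customers rows instead of just its own

Fix: Specify the join condition linking the foreign key to the parent id

Corrected query:
SELECT c.id, p.name, c.amount FROM customers p JOIN purchases c ON c.customer_id = p.id

Result:
id | name  | amount 
---+-------+--------
1  | Carol | 1673.97
2  | Alice | 646.89 
3  | Bob   | 1491.6 
4  | Alice | 1480.28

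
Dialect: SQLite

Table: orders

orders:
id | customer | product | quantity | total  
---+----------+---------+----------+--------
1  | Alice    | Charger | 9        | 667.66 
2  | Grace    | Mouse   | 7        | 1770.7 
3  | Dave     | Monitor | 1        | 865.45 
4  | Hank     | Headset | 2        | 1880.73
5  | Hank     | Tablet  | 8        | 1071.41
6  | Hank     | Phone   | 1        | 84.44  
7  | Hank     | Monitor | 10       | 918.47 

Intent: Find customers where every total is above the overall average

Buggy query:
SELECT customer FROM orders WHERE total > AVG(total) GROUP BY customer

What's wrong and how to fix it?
Bug: WHERE evaluates per row before aggregation, so AVG() is unavailable

Fix: Use a subquery for AVG and a HAVING MIN(...) filter so the condition holds for every row in the group

Corrected query:
SELECT customer FROM orders GROUP BY customer HAVING MIN(total) > (SELECT AVG(total) FROM orders)

Result:
customer
--------
Grace   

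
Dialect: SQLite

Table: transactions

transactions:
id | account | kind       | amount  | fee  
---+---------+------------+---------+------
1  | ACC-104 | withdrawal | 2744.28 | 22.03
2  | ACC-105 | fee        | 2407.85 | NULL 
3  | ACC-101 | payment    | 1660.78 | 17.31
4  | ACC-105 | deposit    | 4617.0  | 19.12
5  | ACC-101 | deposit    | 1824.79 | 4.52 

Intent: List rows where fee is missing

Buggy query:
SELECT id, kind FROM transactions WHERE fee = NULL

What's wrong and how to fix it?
Bug: Comparing to NULL with '=' never matches; NULL = NULL is unknown, not true

Fix: Use IS NULL to test for NULL

Corrected query:
SELECT id, kind FROM transactions WHERE fee IS NULL

Result:
id | kind
---+-----
2  | fee 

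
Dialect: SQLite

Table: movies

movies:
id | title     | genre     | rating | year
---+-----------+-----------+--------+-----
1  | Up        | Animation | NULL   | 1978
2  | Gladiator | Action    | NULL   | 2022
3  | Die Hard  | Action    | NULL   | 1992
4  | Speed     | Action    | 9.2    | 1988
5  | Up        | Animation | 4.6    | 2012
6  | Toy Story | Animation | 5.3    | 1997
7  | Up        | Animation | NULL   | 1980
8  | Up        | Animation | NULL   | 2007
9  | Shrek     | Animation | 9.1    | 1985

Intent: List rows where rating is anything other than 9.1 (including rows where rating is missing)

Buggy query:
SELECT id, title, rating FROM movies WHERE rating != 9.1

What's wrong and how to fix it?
Bug: Inequality against NULL is unknown, not true; rows with NULL are dropped

Fix: Handle NULL separately with IS NULL alongside the inequality

Corrected query:
SELECT id, title, rating FROM movies WHERE rating != 9.1 OR rating IS NULL

Result:
id | title     | rating
---+-----------+-------
1  | Up        | NULL  
2  | Gladiator | NULL  
3  | Die Hard  | NULL  
4  | Speed     | 9.2   
5  | Up        | 4.6   
6  | Toy Story | 5.3   
7  | Up        | NULL  
8  | Up        | NULL  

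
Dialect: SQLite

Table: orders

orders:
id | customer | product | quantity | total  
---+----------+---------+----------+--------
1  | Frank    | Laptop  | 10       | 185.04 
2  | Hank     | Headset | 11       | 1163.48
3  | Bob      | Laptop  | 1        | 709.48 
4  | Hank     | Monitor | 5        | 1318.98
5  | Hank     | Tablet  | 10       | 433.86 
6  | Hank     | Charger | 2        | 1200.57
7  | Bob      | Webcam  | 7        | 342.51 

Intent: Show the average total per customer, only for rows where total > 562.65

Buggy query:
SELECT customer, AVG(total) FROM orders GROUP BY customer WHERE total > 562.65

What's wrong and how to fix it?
Bug: Row-level WHERE must come before GROUP BY in the clause order

Fix: Place WHERE between FROM and GROUP BY

Corrected query:
SELECT customer, AVG(total) FROM orders WHERE total > 562.65 GROUP BY customer

Result:
customer | AVG(total) 
---------+------------
Bob      | 709.48     
Hank     | 1227.676667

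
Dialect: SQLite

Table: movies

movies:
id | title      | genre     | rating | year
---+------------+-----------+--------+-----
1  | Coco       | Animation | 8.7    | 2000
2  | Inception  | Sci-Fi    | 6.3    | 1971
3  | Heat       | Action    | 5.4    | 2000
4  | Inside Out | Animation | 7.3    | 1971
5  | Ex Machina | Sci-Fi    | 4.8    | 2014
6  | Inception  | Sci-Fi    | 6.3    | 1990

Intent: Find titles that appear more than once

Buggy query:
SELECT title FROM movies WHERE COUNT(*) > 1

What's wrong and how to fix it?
Bug: WHERE can't reference COUNT(*); aggregates are computed after WHERE

Fix: GROUP BY title, then filter groups with HAVING COUNT(*) > 1

Corrected query:
SELECT title FROM movies GROUP BY title HAVING COUNT(*) > 1

Result:
title    
---------
Inception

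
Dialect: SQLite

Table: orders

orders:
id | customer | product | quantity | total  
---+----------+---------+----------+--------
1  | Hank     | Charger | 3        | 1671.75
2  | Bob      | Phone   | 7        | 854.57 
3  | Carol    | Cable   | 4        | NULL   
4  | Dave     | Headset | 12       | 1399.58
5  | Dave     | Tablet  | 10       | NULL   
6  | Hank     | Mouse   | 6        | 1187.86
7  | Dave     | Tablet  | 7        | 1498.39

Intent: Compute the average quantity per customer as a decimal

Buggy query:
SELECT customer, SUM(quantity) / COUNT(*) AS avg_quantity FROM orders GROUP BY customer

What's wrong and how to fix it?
Bug: Both operands are integers, so '/' performs integer division and truncates

Fix: Multiply by 1.0 (or CAST to REAL) to force floating-point division

Corrected query:
SELECT customer, SUM(quantity) * 1.0 / COUNT(*) AS avg_quantity FROM orders GROUP BY customer

Result:
customer | avg_quantity
---------+-------------
Bob      | 7           
Carol    | 4           
Dave     | 9.666667    
Hank     | 4.5         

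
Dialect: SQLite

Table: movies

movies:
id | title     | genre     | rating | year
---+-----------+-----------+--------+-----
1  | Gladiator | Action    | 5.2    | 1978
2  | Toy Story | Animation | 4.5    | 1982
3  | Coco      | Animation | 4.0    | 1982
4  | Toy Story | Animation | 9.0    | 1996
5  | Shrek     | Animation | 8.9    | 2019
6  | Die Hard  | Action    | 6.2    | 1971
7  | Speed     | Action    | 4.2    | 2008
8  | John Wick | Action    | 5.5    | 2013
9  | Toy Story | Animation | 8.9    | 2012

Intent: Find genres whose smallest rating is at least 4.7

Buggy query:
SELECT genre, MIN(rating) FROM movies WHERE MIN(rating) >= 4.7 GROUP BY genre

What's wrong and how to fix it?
Bug: Aggregates like MIN are computed per group after WHERE runs

Fix: Replace WHERE with HAVING after the GROUP BY

Corrected query:
SELECT genre, MIN(rating) FROM movies GROUP BY genre HAVING MIN(rating) >= 4.7

Result:
(no rows)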